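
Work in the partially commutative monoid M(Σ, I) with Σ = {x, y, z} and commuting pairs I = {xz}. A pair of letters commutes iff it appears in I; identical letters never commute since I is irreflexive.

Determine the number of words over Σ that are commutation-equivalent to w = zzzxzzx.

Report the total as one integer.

#0=z has no predecessor
#1=z depends on [0:z]
#2=z depends on [1:z]
#3=x has no predecessor
#4=z depends on [2:z]
#5=z depends on [4:z]
#6=x depends on [3:x]
sources: [0:z, 3:x]
N(rest) = Σ N(rest − s) over sources s of rest; N(one piece) = 1:
  size 1 → [5]=1  [6]=1
  size 2 → [3,6]=1  [4,5]=1  [5,6]=2
  size 3 → [2,4,5]=1  [3,5,6]=3  [4,5,6]=3
  size 4 → [1,2,4,5]=1  [2,4,5,6]=4  [3,4,5,6]=6
  size 5 → [0,1,2,4,5]=1  [1,2,4,5,6]=5  [2,3,4,5,6]=10
  first=0(z) contributes 15
  first=3(x) contributes 6
|[w]| = 21

21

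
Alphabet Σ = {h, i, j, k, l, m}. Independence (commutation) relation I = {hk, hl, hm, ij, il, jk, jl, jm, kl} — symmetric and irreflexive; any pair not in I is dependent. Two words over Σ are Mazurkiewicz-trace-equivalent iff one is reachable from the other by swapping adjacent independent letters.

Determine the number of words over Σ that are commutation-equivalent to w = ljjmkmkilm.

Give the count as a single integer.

drop 0:l onto floor
drop 1:j onto floor
drop 2:j onto {1:j}
drop 3:m onto {0:l}
drop 4:k onto {3:m}
drop 5:m onto {4:k}
drop 6:k onto {5:m}
drop 7:i onto {6:k}
drop 8:l onto {5:m}
drop 9:m onto {7:i, 8:l}
ground layer = {0:l, 1:j}
drop-orders for the pieces not yet dropped (sum over which currently-grounded one goes next):
  1 to go: {2} 1  {9} 1
  2 to go: {1,2} 1  {2,9} 2  {7,9} 1  {8,9} 1
  3 to go: {1,2,9} 3  {2,7,9} 3  {2,8,9} 3  {6,7,9} 1  {7,8,9} 2
  4 to go: {1,2,7,9} 6  {1,2,8,9} 6  {2,6,7,9} 4  {2,7,8,9} 8  {6,7,8,9} 3
  5 to go: {1,2,6,7,9} 10  {1,2,7,8,9} 20  {2,6,7,8,9} 15  {5,6,7,8,9} 3
  6 to go: {1,2,6,7,8,9} 45  {2,5,6,7,8,9} 18  {4,5,6,7,8,9} 3
  7 to go: {1,2,5,6,7,8,9} 63  {2,4,5,6,7,8,9} 21  {3,4,5,6,7,8,9} 3
  8 to go: {0,3,4,5,6,7,8,9} 3  {1,2,4,5,6,7,8,9} 84  {2,3,4,5,6,7,8,9} 24
  if 0:l drops first: 108 orders
  if 1:j drops first: 27 orders
heap linearizations: 135

135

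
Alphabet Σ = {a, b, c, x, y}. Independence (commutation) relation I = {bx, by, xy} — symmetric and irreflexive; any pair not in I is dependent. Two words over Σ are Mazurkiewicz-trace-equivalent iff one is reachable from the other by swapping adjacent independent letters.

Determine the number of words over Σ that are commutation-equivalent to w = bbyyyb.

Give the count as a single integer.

20

#0=b has no predecessor
#1=b depends on [0:b]
#2=y has no predecessor
#3=y depends on [2:y]
#4=y depends on [3:y]
#5=b depends on [1:b]
sources: [0:b, 2:y]
N(rest) = Σ N(rest − s) over sources s of rest; N(one piece) = 1:
  size 1 → [4]=1  [5]=1
  size 2 → [1,5]=1  [3,4]=1  [4,5]=2
  size 3 → [0,1,5]=1  [1,4,5]=3  [2,3,4]=1  [3,4,5]=3
  size 4 → [0,1,4,5]=4  [1,3,4,5]=6  [2,3,4,5]=4
  first=0(b) contributes 10
  first=2(y) contributes 10
|[w]| = 20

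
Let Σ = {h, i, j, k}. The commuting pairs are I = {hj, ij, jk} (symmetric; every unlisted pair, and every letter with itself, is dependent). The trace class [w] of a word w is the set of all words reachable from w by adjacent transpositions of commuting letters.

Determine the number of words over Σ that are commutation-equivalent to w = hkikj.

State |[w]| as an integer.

0(h) covers ∅
1(k) covers 0:h
2(i) covers 1:k
3(k) covers 2:i
4(j) covers ∅
floor of heap: 0:h, 4:j
completions by unplaced set U, small U first (add the entries for U minus each lowest piece of U):
  |U|=1: {3}:1  {4}:1
  |U|=2: {2,3}:1  {3,4}:2
  |U|=3: {1,2,3}:1  {2,3,4}:3
  start at 0(h): 4
  start at 4(j): 1
sum over floor = 5

5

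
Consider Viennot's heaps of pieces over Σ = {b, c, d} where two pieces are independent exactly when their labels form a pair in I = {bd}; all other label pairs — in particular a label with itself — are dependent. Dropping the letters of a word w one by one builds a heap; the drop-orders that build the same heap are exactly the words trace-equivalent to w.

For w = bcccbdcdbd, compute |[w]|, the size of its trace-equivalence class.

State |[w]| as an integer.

#0=b has no predecessor
#1=c depends on [0:b]
#2=c depends on [1:c]
#3=c depends on [2:c]
#4=b depends on [3:c]
#5=d depends on [3:c]
#6=c depends on [4:b, 5:d]
#7=d depends on [6:c]
#8=b depends on [6:c]
#9=d depends on [7:d]
sources: [0:b]
N(rest) = Σ N(rest − s) over sources s of rest; N(one piece) = 1:
  size 1 → [8]=1  [9]=1
  size 2 → [7,9]=1  [8,9]=2
  size 3 → [7,8,9]=3
  size 4 → [6,7,8,9]=3
  size 5 → [4,6,7,8,9]=3  [5,6,7,8,9]=3
  size 6 → [4,5,6,7,8,9]=6
  size 7 → [3,4,5,6,7,8,9]=6
  size 8 → [2,3,4,5,6,7,8,9]=6
  first=0(b) contributes 6

6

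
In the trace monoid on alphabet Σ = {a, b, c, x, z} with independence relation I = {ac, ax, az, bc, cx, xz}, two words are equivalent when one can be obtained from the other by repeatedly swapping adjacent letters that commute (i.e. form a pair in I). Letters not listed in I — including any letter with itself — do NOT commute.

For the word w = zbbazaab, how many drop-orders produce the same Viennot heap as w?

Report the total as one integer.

4

0(z) covers ∅
1(b) covers 0:z
2(b) covers 1:b
3(a) covers 2:b
4(z) covers 2:b
5(a) covers 3:a
6(a) covers 5:a
7(b) covers 4:z, 6:a
floor of heap: 0:z
completions by unplaced set U, small U first (add the entries for U minus each lowest piece of U):
  |U|=1: {7}:1
  |U|=2: {4,7}:1  {6,7}:1
  |U|=3: {4,6,7}:2  {5,6,7}:1
  |U|=4: {3,5,6,7}:1  {4,5,6,7}:3
  |U|=5: {3,4,5,6,7}:4
  |U|=6: {2,3,4,5,6,7}:4
  start at 0(z): 4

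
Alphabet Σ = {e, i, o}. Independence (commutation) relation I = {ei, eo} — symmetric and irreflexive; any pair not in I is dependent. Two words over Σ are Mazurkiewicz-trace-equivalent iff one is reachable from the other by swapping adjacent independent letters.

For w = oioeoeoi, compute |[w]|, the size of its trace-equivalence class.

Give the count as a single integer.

28

0(o) covers ∅
1(i) covers 0:o
2(o) covers 1:i
3(e) covers ∅
4(o) covers 2:o
5(e) covers 3:e
6(o) covers 4:o
7(i) covers 6:o
floor of heap: 0:o, 3:e
completions by unplaced set U, small U first (add the entries for U minus each lowest piece of U):
  |U|=1: {5}:1  {7}:1
  |U|=2: {3,5}:1  {5,7}:2  {6,7}:1
  |U|=3: {3,5,7}:3  {4,6,7}:1  {5,6,7}:3
  |U|=4: {2,4,6,7}:1  {3,5,6,7}:6  {4,5,6,7}:4
  |U|=5: {1,2,4,6,7}:1  {2,4,5,6,7}:5  {3,4,5,6,7}:10
  |U|=6: {0,1,2,4,6,7}:1  {1,2,4,5,6,7}:6  {2,3,4,5,6,7}:15
  start at 0(o): 21
  start at 3(e): 7
sum over floor = 28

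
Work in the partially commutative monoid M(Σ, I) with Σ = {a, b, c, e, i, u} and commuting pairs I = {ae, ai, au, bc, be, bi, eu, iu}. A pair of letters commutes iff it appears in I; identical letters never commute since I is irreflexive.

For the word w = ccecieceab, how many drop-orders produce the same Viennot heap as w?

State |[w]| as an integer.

3

drop 0:c onto floor
drop 1:c onto {0:c}
drop 2:e onto {1:c}
drop 3:c onto {2:e}
drop 4:i onto {3:c}
drop 5:e onto {4:i}
drop 6:c onto {5:e}
drop 7:e onto {6:c}
drop 8:a onto {6:c}
drop 9:b onto {8:a}
ground layer = {0:c}
drop-orders for the pieces not yet dropped (sum over which currently-grounded one goes next):
  1 to go: {7} 1  {9} 1
  2 to go: {7,9} 2  {8,9} 1
  3 to go: {7,8,9} 3
  4 to go: {6,7,8,9} 3
  5 to go: {5,6,7,8,9} 3
  6 to go: {4,5,6,7,8,9} 3
  7 to go: {3,4,5,6,7,8,9} 3
  8 to go: {2,3,4,5,6,7,8,9} 3
  if 0:c drops first: 3 orders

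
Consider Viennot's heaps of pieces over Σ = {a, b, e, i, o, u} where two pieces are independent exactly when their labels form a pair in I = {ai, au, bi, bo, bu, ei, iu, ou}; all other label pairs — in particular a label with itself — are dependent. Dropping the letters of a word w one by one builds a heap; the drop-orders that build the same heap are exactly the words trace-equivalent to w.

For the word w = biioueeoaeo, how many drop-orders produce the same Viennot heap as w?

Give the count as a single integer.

20

#0=b has no predecessor
#1=i has no predecessor
#2=i depends on [1:i]
#3=o depends on [2:i]
#4=u has no predecessor
#5=e depends on [0:b, 3:o, 4:u]
#6=e depends on [5:e]
#7=o depends on [6:e]
#8=a depends on [7:o]
#9=e depends on [8:a]
#10=o depends on [9:e]
sources: [0:b, 1:i, 4:u]
N(rest) = Σ N(rest − s) over sources s of rest; N(one piece) = 1:
  size 1 → [10]=1
  size 2 → [9,10]=1
  size 3 → [8,9,10]=1
  size 4 → [7,8,9,10]=1
  size 5 → [6,7,8,9,10]=1
  size 6 → [5,6,7,8,9,10]=1
  size 7 → [0,5,6,7,8,9,10]=1  [3,5,6,7,8,9,10]=1  [4,5,6,7,8,9,10]=1
  size 8 → [0,3,5,6,7,8,9,10]=2  [0,4,5,6,7,8,9,10]=2  [2,3,5,6,7,8,9,10]=1  [3,4,5,6,7,8,9,10]=2
  size 9 → [0,2,3,5,6,7,8,9,10]=3  [0,3,4,5,6,7,8,9,10]=6  [1,2,3,5,6,7,8,9,10]=1  [2,3,4,5,6,7,8,9,10]=3
  first=0(b) contributes 4
  first=1(i) contributes 12
  first=4(u) contributes 4
|[w]| = 20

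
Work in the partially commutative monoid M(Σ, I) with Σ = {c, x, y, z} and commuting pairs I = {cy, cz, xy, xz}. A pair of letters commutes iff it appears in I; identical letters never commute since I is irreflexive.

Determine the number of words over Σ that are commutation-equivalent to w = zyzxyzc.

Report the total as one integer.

21

#0=z has no predecessor
#1=y depends on [0:z]
#2=z depends on [1:y]
#3=x has no predecessor
#4=y depends on [2:z]
#5=z depends on [4:y]
#6=c depends on [3:x]
sources: [0:z, 3:x]
N(rest) = Σ N(rest − s) over sources s of rest; N(one piece) = 1:
  size 1 → [5]=1  [6]=1
  size 2 → [3,6]=1  [4,5]=1  [5,6]=2
  size 3 → [2,4,5]=1  [3,5,6]=3  [4,5,6]=3
  size 4 → [1,2,4,5]=1  [2,4,5,6]=4  [3,4,5,6]=6
  size 5 → [0,1,2,4,5]=1  [1,2,4,5,6]=5  [2,3,4,5,6]=10
  first=0(z) contributes 15
  first=3(x) contributes 6
|[w]| = 21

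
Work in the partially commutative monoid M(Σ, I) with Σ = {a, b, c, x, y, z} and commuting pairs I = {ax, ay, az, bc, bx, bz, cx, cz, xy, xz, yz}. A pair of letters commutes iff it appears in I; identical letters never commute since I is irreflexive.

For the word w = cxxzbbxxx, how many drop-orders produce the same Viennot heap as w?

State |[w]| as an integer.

1512

0(c) covers ∅
1(x) covers ∅
2(x) covers 1:x
3(z) covers ∅
4(b) covers ∅
5(b) covers 4:b
6(x) covers 2:x
7(x) covers 6:x
8(x) covers 7:x
floor of heap: 0:c, 1:x, 3:z, 4:b
completions by unplaced set U, small U first (add the entries for U minus each lowest piece of U):
  |U|=1: {0}:1  {3}:1  {5}:1  {8}:1
  |U|=2: {0,3}:2  {0,5}:2  {0,8}:2  {3,5}:2  {3,8}:2  {4,5}:1  {5,8}:2  {7,8}:1
  |U|=3: {0,3,5}:6  {0,3,8}:6  {0,4,5}:3  {0,5,8}:6  {0,7,8}:3  {3,4,5}:3  {3,5,8}:6  {3,7,8}:3  {4,5,8}:3  {5,7,8}:3  {6,7,8}:1
  |U|=4: {0,3,4,5}:12  {0,3,5,8}:24  {0,3,7,8}:12  {0,4,5,8}:12  {0,5,7,8}:12  {0,6,7,8}:4  {2,6,7,8}:1  {3,4,5,8}:12  {3,5,7,8}:12  {3,6,7,8}:4  {4,5,7,8}:6  {5,6,7,8}:4
  |U|=5: {0,2,6,7,8}:5  {0,3,4,5,8}:60  {0,3,5,7,8}:60  {0,3,6,7,8}:20  {0,4,5,7,8}:30  {0,5,6,7,8}:20  {1,2,6,7,8}:1  {2,3,6,7,8}:5  {2,5,6,7,8}:5  {3,4,5,7,8}:30  {3,5,6,7,8}:20  {4,5,6,7,8}:10
  |U|=6: {0,1,2,6,7,8}:6  {0,2,3,6,7,8}:30  {0,2,5,6,7,8}:30  {0,3,4,5,7,8}:180  {0,3,5,6,7,8}:120  {0,4,5,6,7,8}:60  {1,2,3,6,7,8}:6  {1,2,5,6,7,8}:6  {2,3,5,6,7,8}:30  {2,4,5,6,7,8}:15  {3,4,5,6,7,8}:60
  |U|=7: {0,1,2,3,6,7,8}:42  {0,1,2,5,6,7,8}:42  {0,2,3,5,6,7,8}:210  {0,2,4,5,6,7,8}:105  {0,3,4,5,6,7,8}:420  {1,2,3,5,6,7,8}:42  {1,2,4,5,6,7,8}:21  {2,3,4,5,6,7,8}:105
  start at 0(c): 168
  start at 1(x): 840
  start at 3(z): 168
  start at 4(b): 336
sum over floor = 1512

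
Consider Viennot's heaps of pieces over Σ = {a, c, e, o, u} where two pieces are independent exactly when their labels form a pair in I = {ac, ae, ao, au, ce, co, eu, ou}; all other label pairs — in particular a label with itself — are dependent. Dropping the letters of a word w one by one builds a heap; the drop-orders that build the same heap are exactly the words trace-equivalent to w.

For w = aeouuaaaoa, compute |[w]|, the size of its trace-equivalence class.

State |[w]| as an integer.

0(a) covers ∅
1(e) covers ∅
2(o) covers 1:e
3(u) covers ∅
4(u) covers 3:u
5(a) covers 0:a
6(a) covers 5:a
7(a) covers 6:a
8(o) covers 2:o
9(a) covers 7:a
floor of heap: 0:a, 1:e, 3:u
completions by unplaced set U, small U first (add the entries for U minus each lowest piece of U):
  |U|=1: {4}:1  {8}:1  {9}:1
  |U|=2: {2,8}:1  {3,4}:1  {4,8}:2  {4,9}:2  {7,9}:1  {8,9}:2
  |U|=3: {1,2,8}:1  {2,4,8}:3  {2,8,9}:3  {3,4,8}:3  {3,4,9}:3  {4,7,9}:3  {4,8,9}:6  {6,7,9}:1  {7,8,9}:3
  |U|=4: {1,2,4,8}:4  {1,2,8,9}:4  {2,3,4,8}:6  {2,4,8,9}:12  {2,7,8,9}:6  {3,4,7,9}:6  {3,4,8,9}:12  {4,6,7,9}:4  {4,7,8,9}:12  {5,6,7,9}:1  {6,7,8,9}:4
  |U|=5: {0,5,6,7,9}:1  {1,2,3,4,8}:10  {1,2,4,8,9}:20  {1,2,7,8,9}:10  {2,3,4,8,9}:30  {2,4,7,8,9}:30  {2,6,7,8,9}:10  {3,4,6,7,9}:10  {3,4,7,8,9}:30  {4,5,6,7,9}:5  {4,6,7,8,9}:20  {5,6,7,8,9}:5
  |U|=6: {0,4,5,6,7,9}:6  {0,5,6,7,8,9}:6  {1,2,3,4,8,9}:60  {1,2,4,7,8,9}:60  {1,2,6,7,8,9}:20  {2,3,4,7,8,9}:90  {2,4,6,7,8,9}:60  {2,5,6,7,8,9}:15  {3,4,5,6,7,9}:15  {3,4,6,7,8,9}:60  {4,5,6,7,8,9}:30
  |U|=7: {0,2,5,6,7,8,9}:21  {0,3,4,5,6,7,9}:21  {0,4,5,6,7,8,9}:42  {1,2,3,4,7,8,9}:210  {1,2,4,6,7,8,9}:140  {1,2,5,6,7,8,9}:35  {2,3,4,6,7,8,9}:210  {2,4,5,6,7,8,9}:105  {3,4,5,6,7,8,9}:105
  |U|=8: {0,1,2,5,6,7,8,9}:56  {0,2,4,5,6,7,8,9}:168  {0,3,4,5,6,7,8,9}:168  {1,2,3,4,6,7,8,9}:560  {1,2,4,5,6,7,8,9}:280  {2,3,4,5,6,7,8,9}:420
  start at 0(a): 1260
  start at 1(e): 756
  start at 3(u): 504
sum over floor = 2520

2520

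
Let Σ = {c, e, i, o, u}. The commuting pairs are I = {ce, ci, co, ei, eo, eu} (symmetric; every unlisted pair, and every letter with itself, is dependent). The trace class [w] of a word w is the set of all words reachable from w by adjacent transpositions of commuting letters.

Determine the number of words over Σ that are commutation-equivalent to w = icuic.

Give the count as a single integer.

#0=i has no predecessor
#1=c has no predecessor
#2=u depends on [0:i, 1:c]
#3=i depends on [2:u]
#4=c depends on [2:u]
sources: [0:i, 1:c]
N(rest) = Σ N(rest − s) over sources s of rest; N(one piece) = 1:
  size 1 → [3]=1  [4]=1
  size 2 → [3,4]=2
  size 3 → [2,3,4]=2
  first=0(i) contributes 2
  first=1(c) contributes 2
|[w]| = 4

4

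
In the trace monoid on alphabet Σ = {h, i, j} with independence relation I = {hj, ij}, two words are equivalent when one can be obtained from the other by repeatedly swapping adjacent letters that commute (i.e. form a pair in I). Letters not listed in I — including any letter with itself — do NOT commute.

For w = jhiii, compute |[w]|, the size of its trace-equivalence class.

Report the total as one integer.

5

piece 0:j — minimal
piece 1:h — minimal
piece 2:i rests on {1:h}
piece 3:i rests on {2:i}
piece 4:i rests on {3:i}
minimal pieces: {0:j, 1:h}
ways to finish when only these pieces remain (= sum over removing one remaining piece with nothing left below it):
  1 left: {0}→1  {4}→1
  2 left: {0,4}→2  {3,4}→1
  3 left: {0,3,4}→3  {2,3,4}→1
  placing 0:j first → 1 extensions
  placing 1:h first → 4 extensions
total linear extensions = 5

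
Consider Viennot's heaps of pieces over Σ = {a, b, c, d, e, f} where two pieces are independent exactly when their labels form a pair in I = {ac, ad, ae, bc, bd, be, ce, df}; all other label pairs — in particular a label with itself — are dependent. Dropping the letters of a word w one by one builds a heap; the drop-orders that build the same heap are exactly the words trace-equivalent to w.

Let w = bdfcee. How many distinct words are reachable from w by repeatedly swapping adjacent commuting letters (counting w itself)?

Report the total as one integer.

9

drop 0:b onto floor
drop 1:d onto floor
drop 2:f onto {0:b}
drop 3:c onto {1:d, 2:f}
drop 4:e onto {1:d, 2:f}
drop 5:e onto {4:e}
ground layer = {0:b, 1:d}
drop-orders for the pieces not yet dropped (sum over which currently-grounded one goes next):
  1 to go: {3} 1  {5} 1
  2 to go: {3,5} 2  {4,5} 1
  3 to go: {3,4,5} 3
  4 to go: {1,3,4,5} 3  {2,3,4,5} 3
  if 0:b drops first: 6 orders
  if 1:d drops first: 3 orders
heap linearizations: 9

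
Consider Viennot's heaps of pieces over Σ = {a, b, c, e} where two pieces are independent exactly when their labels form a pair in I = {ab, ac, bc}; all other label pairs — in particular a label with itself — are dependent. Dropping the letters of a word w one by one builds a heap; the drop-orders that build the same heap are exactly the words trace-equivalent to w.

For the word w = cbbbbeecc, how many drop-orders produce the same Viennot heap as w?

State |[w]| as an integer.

0(c) covers ∅
1(b) covers ∅
2(b) covers 1:b
3(b) covers 2:b
4(b) covers 3:b
5(e) covers 0:c, 4:b
6(e) covers 5:e
7(c) covers 6:e
8(c) covers 7:c
floor of heap: 0:c, 1:b
completions by unplaced set U, small U first (add the entries for U minus each lowest piece of U):
  |U|=1: {8}:1
  |U|=2: {7,8}:1
  |U|=3: {6,7,8}:1
  |U|=4: {5,6,7,8}:1
  |U|=5: {0,5,6,7,8}:1  {4,5,6,7,8}:1
  |U|=6: {0,4,5,6,7,8}:2  {3,4,5,6,7,8}:1
  |U|=7: {0,3,4,5,6,7,8}:3  {2,3,4,5,6,7,8}:1
  start at 0(c): 1
  start at 1(b): 4
sum over floor = 5

5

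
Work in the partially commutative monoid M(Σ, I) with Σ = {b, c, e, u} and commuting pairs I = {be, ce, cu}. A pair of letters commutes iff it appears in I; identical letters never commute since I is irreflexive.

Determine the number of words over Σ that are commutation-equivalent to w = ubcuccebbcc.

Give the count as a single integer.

0(u) covers ∅
1(b) covers 0:u
2(c) covers 1:b
3(u) covers 1:b
4(c) covers 2:c
5(c) covers 4:c
6(e) covers 3:u
7(b) covers 3:u, 5:c
8(b) covers 7:b
9(c) covers 8:b
10(c) covers 9:c
floor of heap: 0:u
completions by unplaced set U, small U first (add the entries for U minus each lowest piece of U):
  |U|=1: {6}:1  {10}:1
  |U|=2: {6,10}:2  {9,10}:1
  |U|=3: {6,9,10}:3  {8,9,10}:1
  |U|=4: {6,8,9,10}:4  {7,8,9,10}:1
  |U|=5: {5,7,8,9,10}:1  {6,7,8,9,10}:5
  |U|=6: {3,6,7,8,9,10}:5  {4,5,7,8,9,10}:1  {5,6,7,8,9,10}:6
  |U|=7: {2,4,5,7,8,9,10}:1  {3,5,6,7,8,9,10}:11  {4,5,6,7,8,9,10}:7
  |U|=8: {2,4,5,6,7,8,9,10}:8  {3,4,5,6,7,8,9,10}:18
  |U|=9: {2,3,4,5,6,7,8,9,10}:26
  start at 0(u): 26

26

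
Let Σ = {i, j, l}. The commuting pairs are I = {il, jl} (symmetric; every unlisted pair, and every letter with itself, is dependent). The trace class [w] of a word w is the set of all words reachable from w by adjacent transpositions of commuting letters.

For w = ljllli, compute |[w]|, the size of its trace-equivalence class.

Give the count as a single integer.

15

#0=l has no predecessor
#1=j has no predecessor
#2=l depends on [0:l]
#3=l depends on [2:l]
#4=l depends on [3:l]
#5=i depends on [1:j]
sources: [0:l, 1:j]
N(rest) = Σ N(rest − s) over sources s of rest; N(one piece) = 1:
  size 1 → [4]=1  [5]=1
  size 2 → [1,5]=1  [3,4]=1  [4,5]=2
  size 3 → [1,4,5]=3  [2,3,4]=1  [3,4,5]=3
  size 4 → [0,2,3,4]=1  [1,3,4,5]=6  [2,3,4,5]=4
  first=0(l) contributes 10
  first=1(j) contributes 5
|[w]| = 15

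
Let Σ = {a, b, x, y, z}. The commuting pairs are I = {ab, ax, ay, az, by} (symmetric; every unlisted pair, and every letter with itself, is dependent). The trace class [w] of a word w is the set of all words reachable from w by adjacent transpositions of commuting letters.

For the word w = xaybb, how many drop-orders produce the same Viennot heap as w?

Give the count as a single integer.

#0=x has no predecessor
#1=a has no predecessor
#2=y depends on [0:x]
#3=b depends on [0:x]
#4=b depends on [3:b]
sources: [0:x, 1:a]
N(rest) = Σ N(rest − s) over sources s of rest; N(one piece) = 1:
  size 1 → [1]=1  [2]=1  [4]=1
  size 2 → [1,2]=2  [1,4]=2  [2,4]=2  [3,4]=1
  size 3 → [1,2,4]=6  [1,3,4]=3  [2,3,4]=3
  first=0(x) contributes 12
  first=1(a) contributes 3
|[w]| = 15

15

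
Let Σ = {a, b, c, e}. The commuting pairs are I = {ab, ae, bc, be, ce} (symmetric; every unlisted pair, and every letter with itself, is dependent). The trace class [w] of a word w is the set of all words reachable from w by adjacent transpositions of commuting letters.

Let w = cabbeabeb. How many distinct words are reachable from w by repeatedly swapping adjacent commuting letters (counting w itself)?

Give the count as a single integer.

1260

piece 0:c — minimal
piece 1:a rests on {0:c}
piece 2:b — minimal
piece 3:b rests on {2:b}
piece 4:e — minimal
piece 5:a rests on {1:a}
piece 6:b rests on {3:b}
piece 7:e rests on {4:e}
piece 8:b rests on {6:b}
minimal pieces: {0:c, 2:b, 4:e}
ways to finish when only these pieces remain (= sum over removing one remaining piece with nothing left below it):
  1 left: {5}→1  {7}→1  {8}→1
  2 left: {1,5}→1  {4,7}→1  {5,7}→2  {5,8}→2  {6,8}→1  {7,8}→2
  3 left: {0,1,5}→1  {1,5,7}→3  {1,5,8}→3  {3,6,8}→1  {4,5,7}→3  {4,7,8}→3  {5,6,8}→3  {5,7,8}→6  {6,7,8}→3
  4 left: {0,1,5,7}→4  {0,1,5,8}→4  {1,4,5,7}→6  {1,5,6,8}→6  {1,5,7,8}→12  {2,3,6,8}→1  {3,5,6,8}→4  {3,6,7,8}→4  {4,5,7,8}→12  {4,6,7,8}→6  {5,6,7,8}→12
  5 left: {0,1,4,5,7}→10  {0,1,5,6,8}→10  {0,1,5,7,8}→20  {1,3,5,6,8}→10  {1,4,5,7,8}→30  {1,5,6,7,8}→30  {2,3,5,6,8}→5  {2,3,6,7,8}→5  {3,4,6,7,8}→10  {3,5,6,7,8}→20  {4,5,6,7,8}→30
  6 left: {0,1,3,5,6,8}→20  {0,1,4,5,7,8}→60  {0,1,5,6,7,8}→60  {1,2,3,5,6,8}→15  {1,3,5,6,7,8}→60  {1,4,5,6,7,8}→90  {2,3,4,6,7,8}→15  {2,3,5,6,7,8}→30  {3,4,5,6,7,8}→60
  7 left: {0,1,2,3,5,6,8}→35  {0,1,3,5,6,7,8}→140  {0,1,4,5,6,7,8}→210  {1,2,3,5,6,7,8}→105  {1,3,4,5,6,7,8}→210  {2,3,4,5,6,7,8}→105
  placing 0:c first → 420 extensions
  placing 2:b first → 560 extensions
  placing 4:e first → 280 extensions
total linear extensions = 1260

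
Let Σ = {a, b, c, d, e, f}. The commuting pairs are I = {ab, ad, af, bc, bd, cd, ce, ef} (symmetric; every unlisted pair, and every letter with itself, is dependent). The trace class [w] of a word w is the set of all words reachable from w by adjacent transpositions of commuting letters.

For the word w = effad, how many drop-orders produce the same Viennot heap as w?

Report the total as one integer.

9

piece 0:e — minimal
piece 1:f — minimal
piece 2:f rests on {1:f}
piece 3:a rests on {0:e}
piece 4:d rests on {0:e, 2:f}
minimal pieces: {0:e, 1:f}
ways to finish when only these pieces remain (= sum over removing one remaining piece with nothing left below it):
  1 left: {3}→1  {4}→1
  2 left: {2,4}→1  {3,4}→2
  3 left: {0,3,4}→2  {1,2,4}→1  {2,3,4}→3
  placing 0:e first → 4 extensions
  placing 1:f first → 5 extensions
total linear extensions = 9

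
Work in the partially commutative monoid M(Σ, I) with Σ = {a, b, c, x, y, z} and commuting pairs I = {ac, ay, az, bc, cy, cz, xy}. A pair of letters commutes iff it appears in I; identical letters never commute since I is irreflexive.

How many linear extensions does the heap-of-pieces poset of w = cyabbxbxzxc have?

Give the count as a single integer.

10

drop 0:c onto floor
drop 1:y onto floor
drop 2:a onto floor
drop 3:b onto {1:y, 2:a}
drop 4:b onto {3:b}
drop 5:x onto {0:c, 4:b}
drop 6:b onto {5:x}
drop 7:x onto {6:b}
drop 8:z onto {7:x}
drop 9:x onto {8:z}
drop 10:c onto {9:x}
ground layer = {0:c, 1:y, 2:a}
drop-orders for the pieces not yet dropped (sum over which currently-grounded one goes next):
  1 to go: {10} 1
  2 to go: {9,10} 1
  3 to go: {8,9,10} 1
  4 to go: {7,8,9,10} 1
  5 to go: {6,7,8,9,10} 1
  6 to go: {5,6,7,8,9,10} 1
  7 to go: {0,5,6,7,8,9,10} 1  {4,5,6,7,8,9,10} 1
  8 to go: {0,4,5,6,7,8,9,10} 2  {3,4,5,6,7,8,9,10} 1
  9 to go: {0,3,4,5,6,7,8,9,10} 3  {1,3,4,5,6,7,8,9,10} 1  {2,3,4,5,6,7,8,9,10} 1
  if 0:c drops first: 2 orders
  if 1:y drops first: 4 orders
  if 2:a drops first: 4 orders
heap linearizations: 10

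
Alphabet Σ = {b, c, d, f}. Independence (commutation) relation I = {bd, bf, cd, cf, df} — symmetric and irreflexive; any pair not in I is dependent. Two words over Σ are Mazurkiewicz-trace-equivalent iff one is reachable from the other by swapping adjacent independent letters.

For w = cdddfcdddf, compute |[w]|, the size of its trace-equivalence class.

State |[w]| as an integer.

0(c) covers ∅
1(d) covers ∅
2(d) covers 1:d
3(d) covers 2:d
4(f) covers ∅
5(c) covers 0:c
6(d) covers 3:d
7(d) covers 6:d
8(d) covers 7:d
9(f) covers 4:f
floor of heap: 0:c, 1:d, 4:f
completions by unplaced set U, small U first (add the entries for U minus each lowest piece of U):
  |U|=1: {5}:1  {8}:1  {9}:1
  |U|=2: {0,5}:1  {4,9}:1  {5,8}:2  {5,9}:2  {7,8}:1  {8,9}:2
  |U|=3: {0,5,8}:3  {0,5,9}:3  {4,5,9}:3  {4,8,9}:3  {5,7,8}:3  {5,8,9}:6  {6,7,8}:1  {7,8,9}:3
  |U|=4: {0,4,5,9}:6  {0,5,7,8}:6  {0,5,8,9}:12  {3,6,7,8}:1  {4,5,8,9}:12  {4,7,8,9}:6  {5,6,7,8}:4  {5,7,8,9}:12  {6,7,8,9}:4
  |U|=5: {0,4,5,8,9}:30  {0,5,6,7,8}:10  {0,5,7,8,9}:30  {2,3,6,7,8}:1  {3,5,6,7,8}:5  {3,6,7,8,9}:5  {4,5,7,8,9}:30  {4,6,7,8,9}:10  {5,6,7,8,9}:20
  |U|=6: {0,3,5,6,7,8}:15  {0,4,5,7,8,9}:90  {0,5,6,7,8,9}:60  {1,2,3,6,7,8}:1  {2,3,5,6,7,8}:6  {2,3,6,7,8,9}:6  {3,4,6,7,8,9}:15  {3,5,6,7,8,9}:30  {4,5,6,7,8,9}:60
  |U|=7: {0,2,3,5,6,7,8}:21  {0,3,5,6,7,8,9}:105  {0,4,5,6,7,8,9}:210  {1,2,3,5,6,7,8}:7  {1,2,3,6,7,8,9}:7  {2,3,4,6,7,8,9}:21  {2,3,5,6,7,8,9}:42  {3,4,5,6,7,8,9}:105
  |U|=8: {0,1,2,3,5,6,7,8}:28  {0,2,3,5,6,7,8,9}:168  {0,3,4,5,6,7,8,9}:420  {1,2,3,4,6,7,8,9}:28  {1,2,3,5,6,7,8,9}:56  {2,3,4,5,6,7,8,9}:168
  start at 0(c): 252
  start at 1(d): 756
  start at 4(f): 252
sum over floor = 1260

1260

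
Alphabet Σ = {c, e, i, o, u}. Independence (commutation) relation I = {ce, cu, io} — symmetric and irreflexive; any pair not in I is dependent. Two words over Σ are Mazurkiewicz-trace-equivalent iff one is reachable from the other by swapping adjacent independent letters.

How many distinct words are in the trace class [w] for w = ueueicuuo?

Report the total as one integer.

3

#0=u has no predecessor
#1=e depends on [0:u]
#2=u depends on [1:e]
#3=e depends on [2:u]
#4=i depends on [3:e]
#5=c depends on [4:i]
#6=u depends on [4:i]
#7=u depends on [6:u]
#8=o depends on [5:c, 7:u]
sources: [0:u]
N(rest) = Σ N(rest − s) over sources s of rest; N(one piece) = 1:
  size 1 → [8]=1
  size 2 → [5,8]=1  [7,8]=1
  size 3 → [5,7,8]=2  [6,7,8]=1
  size 4 → [5,6,7,8]=3
  size 5 → [4,5,6,7,8]=3
  size 6 → [3,4,5,6,7,8]=3
  size 7 → [2,3,4,5,6,7,8]=3
  first=0(u) contributes 3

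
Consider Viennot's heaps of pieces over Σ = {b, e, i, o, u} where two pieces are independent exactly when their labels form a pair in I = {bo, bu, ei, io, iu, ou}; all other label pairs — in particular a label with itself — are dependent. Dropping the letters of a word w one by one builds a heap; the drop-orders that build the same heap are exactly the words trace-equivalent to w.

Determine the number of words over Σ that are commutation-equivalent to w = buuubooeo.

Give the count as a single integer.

210

drop 0:b onto floor
drop 1:u onto floor
drop 2:u onto {1:u}
drop 3:u onto {2:u}
drop 4:b onto {0:b}
drop 5:o onto floor
drop 6:o onto {5:o}
drop 7:e onto {3:u, 4:b, 6:o}
drop 8:o onto {7:e}
ground layer = {0:b, 1:u, 5:o}
drop-orders for the pieces not yet dropped (sum over which currently-grounded one goes next):
  1 to go: {8} 1
  2 to go: {7,8} 1
  3 to go: {3,7,8} 1  {4,7,8} 1  {6,7,8} 1
  4 to go: {0,4,7,8} 1  {2,3,7,8} 1  {3,4,7,8} 2  {3,6,7,8} 2  {4,6,7,8} 2  {5,6,7,8} 1
  5 to go: {0,3,4,7,8} 3  {0,4,6,7,8} 3  {1,2,3,7,8} 1  {2,3,4,7,8} 3  {2,3,6,7,8} 3  {3,4,6,7,8} 6  {3,5,6,7,8} 3  {4,5,6,7,8} 3
  6 to go: {0,2,3,4,7,8} 6  {0,3,4,6,7,8} 12  {0,4,5,6,7,8} 6  {1,2,3,4,7,8} 4  {1,2,3,6,7,8} 4  {2,3,4,6,7,8} 12  {2,3,5,6,7,8} 6  {3,4,5,6,7,8} 12
  7 to go: {0,1,2,3,4,7,8} 10  {0,2,3,4,6,7,8} 30  {0,3,4,5,6,7,8} 30  {1,2,3,4,6,7,8} 20  {1,2,3,5,6,7,8} 10  {2,3,4,5,6,7,8} 30
  if 0:b drops first: 60 orders
  if 1:u drops first: 90 orders
  if 5:o drops first: 60 orders
heap linearizations: 210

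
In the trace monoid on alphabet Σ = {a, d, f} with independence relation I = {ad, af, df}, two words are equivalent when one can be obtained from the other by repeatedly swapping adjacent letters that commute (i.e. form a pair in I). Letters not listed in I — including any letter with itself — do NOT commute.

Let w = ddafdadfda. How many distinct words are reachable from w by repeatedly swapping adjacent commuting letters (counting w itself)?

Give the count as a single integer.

#0=d has no predecessor
#1=d depends on [0:d]
#2=a has no predecessor
#3=f has no predecessor
#4=d depends on [1:d]
#5=a depends on [2:a]
#6=d depends on [4:d]
#7=f depends on [3:f]
#8=d depends on [6:d]
#9=a depends on [5:a]
sources: [0:d, 2:a, 3:f]
N(rest) = Σ N(rest − s) over sources s of rest; N(one piece) = 1:
  size 1 → [7]=1  [8]=1  [9]=1
  size 2 → [3,7]=1  [5,9]=1  [6,8]=1  [7,8]=2  [7,9]=2  [8,9]=2
  size 3 → [2,5,9]=1  [3,7,8]=3  [3,7,9]=3  [4,6,8]=1  [5,7,9]=3  [5,8,9]=3  [6,7,8]=3  [6,8,9]=3  [7,8,9]=6
  size 4 → [1,4,6,8]=1  [2,5,7,9]=4  [2,5,8,9]=4  [3,5,7,9]=6  [3,6,7,8]=6  [3,7,8,9]=12  [4,6,7,8]=4  [4,6,8,9]=4  [5,6,8,9]=6  [5,7,8,9]=12  [6,7,8,9]=12
  size 5 → [0,1,4,6,8]=1  [1,4,6,7,8]=5  [1,4,6,8,9]=5  [2,3,5,7,9]=10  [2,5,6,8,9]=10  [2,5,7,8,9]=20  [3,4,6,7,8]=10  [3,5,7,8,9]=30  [3,6,7,8,9]=30  [4,5,6,8,9]=10  [4,6,7,8,9]=20  [5,6,7,8,9]=30
  size 6 → [0,1,4,6,7,8]=6  [0,1,4,6,8,9]=6  [1,3,4,6,7,8]=15  [1,4,5,6,8,9]=15  [1,4,6,7,8,9]=30  [2,3,5,7,8,9]=60  [2,4,5,6,8,9]=20  [2,5,6,7,8,9]=60  [3,4,6,7,8,9]=60  [3,5,6,7,8,9]=90  [4,5,6,7,8,9]=60
  size 7 → [0,1,3,4,6,7,8]=21  [0,1,4,5,6,8,9]=21  [0,1,4,6,7,8,9]=42  [1,2,4,5,6,8,9]=35  [1,3,4,6,7,8,9]=105  [1,4,5,6,7,8,9]=105  [2,3,5,6,7,8,9]=210  [2,4,5,6,7,8,9]=140  [3,4,5,6,7,8,9]=210
  size 8 → [0,1,2,4,5,6,8,9]=56  [0,1,3,4,6,7,8,9]=168  [0,1,4,5,6,7,8,9]=168  [1,2,4,5,6,7,8,9]=280  [1,3,4,5,6,7,8,9]=420  [2,3,4,5,6,7,8,9]=560
  first=0(d) contributes 1260
  first=2(a) contributes 756
  first=3(f) contributes 504
|[w]| = 2520

2520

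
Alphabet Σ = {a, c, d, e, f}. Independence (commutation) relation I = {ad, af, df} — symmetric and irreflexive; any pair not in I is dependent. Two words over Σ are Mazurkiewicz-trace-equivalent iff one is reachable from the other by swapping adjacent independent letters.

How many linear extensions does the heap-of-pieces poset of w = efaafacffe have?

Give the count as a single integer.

10

0(e) covers ∅
1(f) covers 0:e
2(a) covers 0:e
3(a) covers 2:a
4(f) covers 1:f
5(a) covers 3:a
6(c) covers 4:f, 5:a
7(f) covers 6:c
8(f) covers 7:f
9(e) covers 8:f
floor of heap: 0:e
completions by unplaced set U, small U first (add the entries for U minus each lowest piece of U):
  |U|=1: {9}:1
  |U|=2: {8,9}:1
  |U|=3: {7,8,9}:1
  |U|=4: {6,7,8,9}:1
  |U|=5: {4,6,7,8,9}:1  {5,6,7,8,9}:1
  |U|=6: {1,4,6,7,8,9}:1  {3,5,6,7,8,9}:1  {4,5,6,7,8,9}:2
  |U|=7: {1,4,5,6,7,8,9}:3  {2,3,5,6,7,8,9}:1  {3,4,5,6,7,8,9}:3
  |U|=8: {1,3,4,5,6,7,8,9}:6  {2,3,4,5,6,7,8,9}:4
  start at 0(e): 10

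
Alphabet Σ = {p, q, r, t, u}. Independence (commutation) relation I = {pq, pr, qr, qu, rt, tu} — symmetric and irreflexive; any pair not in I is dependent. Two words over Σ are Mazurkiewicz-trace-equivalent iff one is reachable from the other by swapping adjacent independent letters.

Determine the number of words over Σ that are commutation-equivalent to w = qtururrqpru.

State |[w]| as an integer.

drop 0:q onto floor
drop 1:t onto {0:q}
drop 2:u onto floor
drop 3:r onto {2:u}
drop 4:u onto {3:r}
drop 5:r onto {4:u}
drop 6:r onto {5:r}
drop 7:q onto {1:t}
drop 8:p onto {1:t, 4:u}
drop 9:r onto {6:r}
drop 10:u onto {8:p, 9:r}
ground layer = {0:q, 2:u}
drop-orders for the pieces not yet dropped (sum over which currently-grounded one goes next):
  1 to go: {7} 1  {10} 1
  2 to go: {7,10} 2  {8,10} 1  {9,10} 1
  3 to go: {6,9,10} 1  {7,8,10} 3  {7,9,10} 3  {8,9,10} 2
  4 to go: {1,7,8,10} 3  {5,6,9,10} 1  {6,7,9,10} 4  {6,8,9,10} 3  {7,8,9,10} 8
  5 to go: {0,1,7,8,10} 3  {1,7,8,9,10} 11  {5,6,7,9,10} 5  {5,6,8,9,10} 4  {6,7,8,9,10} 15
  6 to go: {0,1,7,8,9,10} 14  {1,6,7,8,9,10} 26  {4,5,6,8,9,10} 4  {5,6,7,8,9,10} 24
  7 to go: {0,1,6,7,8,9,10} 40  {1,5,6,7,8,9,10} 50  {3,4,5,6,8,9,10} 4  {4,5,6,7,8,9,10} 28
  8 to go: {0,1,5,6,7,8,9,10} 90  {1,4,5,6,7,8,9,10} 78  {2,3,4,5,6,8,9,10} 4  {3,4,5,6,7,8,9,10} 32
  9 to go: {0,1,4,5,6,7,8,9,10} 168  {1,3,4,5,6,7,8,9,10} 110  {2,3,4,5,6,7,8,9,10} 36
  if 0:q drops first: 146 orders
  if 2:u drops first: 278 orders
heap linearizations: 424

424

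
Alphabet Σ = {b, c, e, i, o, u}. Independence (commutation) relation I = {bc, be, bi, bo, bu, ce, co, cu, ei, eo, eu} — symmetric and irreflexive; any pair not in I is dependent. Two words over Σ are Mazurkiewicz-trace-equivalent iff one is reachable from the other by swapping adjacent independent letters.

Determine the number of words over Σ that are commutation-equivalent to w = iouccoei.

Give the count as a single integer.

#0=i has no predecessor
#1=o depends on [0:i]
#2=u depends on [1:o]
#3=c depends on [0:i]
#4=c depends on [3:c]
#5=o depends on [2:u]
#6=e has no predecessor
#7=i depends on [4:c, 5:o]
sources: [0:i, 6:e]
N(rest) = Σ N(rest − s) over sources s of rest; N(one piece) = 1:
  size 1 → [6]=1  [7]=1
  size 2 → [4,7]=1  [5,7]=1  [6,7]=2
  size 3 → [2,5,7]=1  [3,4,7]=1  [4,5,7]=2  [4,6,7]=3  [5,6,7]=3
  size 4 → [1,2,5,7]=1  [2,4,5,7]=3  [2,5,6,7]=4  [3,4,5,7]=3  [3,4,6,7]=4  [4,5,6,7]=8
  size 5 → [1,2,4,5,7]=4  [1,2,5,6,7]=5  [2,3,4,5,7]=6  [2,4,5,6,7]=15  [3,4,5,6,7]=15
  size 6 → [1,2,3,4,5,7]=10  [1,2,4,5,6,7]=24  [2,3,4,5,6,7]=36
  first=0(i) contributes 70
  first=6(e) contributes 10
|[w]| = 80

80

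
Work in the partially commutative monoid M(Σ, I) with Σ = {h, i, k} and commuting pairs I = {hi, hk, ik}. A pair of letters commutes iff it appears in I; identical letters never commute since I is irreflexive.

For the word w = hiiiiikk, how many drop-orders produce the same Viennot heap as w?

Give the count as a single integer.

0(h) covers ∅
1(i) covers ∅
2(i) covers 1:i
3(i) covers 2:i
4(i) covers 3:i
5(i) covers 4:i
6(k) covers ∅
7(k) covers 6:k
floor of heap: 0:h, 1:i, 6:k
completions by unplaced set U, small U first (add the entries for U minus each lowest piece of U):
  |U|=1: {0}:1  {5}:1  {7}:1
  |U|=2: {0,5}:2  {0,7}:2  {4,5}:1  {5,7}:2  {6,7}:1
  |U|=3: {0,4,5}:3  {0,5,7}:6  {0,6,7}:3  {3,4,5}:1  {4,5,7}:3  {5,6,7}:3
  |U|=4: {0,3,4,5}:4  {0,4,5,7}:12  {0,5,6,7}:12  {2,3,4,5}:1  {3,4,5,7}:4  {4,5,6,7}:6
  |U|=5: {0,2,3,4,5}:5  {0,3,4,5,7}:20  {0,4,5,6,7}:30  {1,2,3,4,5}:1  {2,3,4,5,7}:5  {3,4,5,6,7}:10
  |U|=6: {0,1,2,3,4,5}:6  {0,2,3,4,5,7}:30  {0,3,4,5,6,7}:60  {1,2,3,4,5,7}:6  {2,3,4,5,6,7}:15
  start at 0(h): 21
  start at 1(i): 105
  start at 6(k): 42
sum over floor = 168

168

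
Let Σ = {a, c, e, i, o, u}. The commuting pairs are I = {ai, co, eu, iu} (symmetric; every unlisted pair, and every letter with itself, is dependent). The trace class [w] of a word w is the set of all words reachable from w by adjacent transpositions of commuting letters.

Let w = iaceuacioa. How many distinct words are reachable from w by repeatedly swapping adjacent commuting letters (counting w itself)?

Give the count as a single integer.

4

#0=i has no predecessor
#1=a has no predecessor
#2=c depends on [0:i, 1:a]
#3=e depends on [2:c]
#4=u depends on [2:c]
#5=a depends on [3:e, 4:u]
#6=c depends on [5:a]
#7=i depends on [6:c]
#8=o depends on [7:i]
#9=a depends on [8:o]
sources: [0:i, 1:a]
N(rest) = Σ N(rest − s) over sources s of rest; N(one piece) = 1:
  size 1 → [9]=1
  size 2 → [8,9]=1
  size 3 → [7,8,9]=1
  size 4 → [6,7,8,9]=1
  size 5 → [5,6,7,8,9]=1
  size 6 → [3,5,6,7,8,9]=1  [4,5,6,7,8,9]=1
  size 7 → [3,4,5,6,7,8,9]=2
  size 8 → [2,3,4,5,6,7,8,9]=2
  first=0(i) contributes 2
  first=1(a) contributes 2
|[w]| = 4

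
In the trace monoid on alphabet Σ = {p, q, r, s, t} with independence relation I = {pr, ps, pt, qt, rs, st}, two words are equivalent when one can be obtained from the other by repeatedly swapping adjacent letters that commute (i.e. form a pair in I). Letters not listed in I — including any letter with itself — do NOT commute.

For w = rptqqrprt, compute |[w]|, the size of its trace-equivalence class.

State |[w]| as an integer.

0(r) covers ∅
1(p) covers ∅
2(t) covers 0:r
3(q) covers 0:r, 1:p
4(q) covers 3:q
5(r) covers 2:t, 4:q
6(p) covers 4:q
7(r) covers 5:r
8(t) covers 7:r
floor of heap: 0:r, 1:p
completions by unplaced set U, small U first (add the entries for U minus each lowest piece of U):
  |U|=1: {6}:1  {8}:1
  |U|=2: {6,8}:2  {7,8}:1
  |U|=3: {5,7,8}:1  {6,7,8}:3
  |U|=4: {2,5,7,8}:1  {5,6,7,8}:4
  |U|=5: {2,5,6,7,8}:5  {4,5,6,7,8}:4
  |U|=6: {2,4,5,6,7,8}:9  {3,4,5,6,7,8}:4
  |U|=7: {1,3,4,5,6,7,8}:4  {2,3,4,5,6,7,8}:13
  start at 0(r): 17
  start at 1(p): 13
sum over floor = 30

30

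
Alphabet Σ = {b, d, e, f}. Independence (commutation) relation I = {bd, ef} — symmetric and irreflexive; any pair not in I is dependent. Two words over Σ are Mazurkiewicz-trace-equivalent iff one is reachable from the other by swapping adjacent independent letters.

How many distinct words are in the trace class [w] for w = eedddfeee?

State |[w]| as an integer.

4

piece 0:e — minimal
piece 1:e rests on {0:e}
piece 2:d rests on {1:e}
piece 3:d rests on {2:d}
piece 4:d rests on {3:d}
piece 5:f rests on {4:d}
piece 6:e rests on {4:d}
piece 7:e rests on {6:e}
piece 8:e rests on {7:e}
minimal pieces: {0:e}
ways to finish when only these pieces remain (= sum over removing one remaining piece with nothing left below it):
  1 left: {5}→1  {8}→1
  2 left: {5,8}→2  {7,8}→1
  3 left: {5,7,8}→3  {6,7,8}→1
  4 left: {5,6,7,8}→4
  5 left: {4,5,6,7,8}→4
  6 left: {3,4,5,6,7,8}→4
  7 left: {2,3,4,5,6,7,8}→4
  placing 0:e first → 4 extensions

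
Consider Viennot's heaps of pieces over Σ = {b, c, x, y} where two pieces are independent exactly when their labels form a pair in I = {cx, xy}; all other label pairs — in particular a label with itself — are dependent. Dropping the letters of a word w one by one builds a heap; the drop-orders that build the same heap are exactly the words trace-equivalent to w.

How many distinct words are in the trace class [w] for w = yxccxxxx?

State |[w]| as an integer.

0(y) covers ∅
1(x) covers ∅
2(c) covers 0:y
3(c) covers 2:c
4(x) covers 1:x
5(x) covers 4:x
6(x) covers 5:x
7(x) covers 6:x
floor of heap: 0:y, 1:x
completions by unplaced set U, small U first (add the entries for U minus each lowest piece of U):
  |U|=1: {3}:1  {7}:1
  |U|=2: {2,3}:1  {3,7}:2  {6,7}:1
  |U|=3: {0,2,3}:1  {2,3,7}:3  {3,6,7}:3  {5,6,7}:1
  |U|=4: {0,2,3,7}:4  {2,3,6,7}:6  {3,5,6,7}:4  {4,5,6,7}:1
  |U|=5: {0,2,3,6,7}:10  {1,4,5,6,7}:1  {2,3,5,6,7}:10  {3,4,5,6,7}:5
  |U|=6: {0,2,3,5,6,7}:20  {1,3,4,5,6,7}:6  {2,3,4,5,6,7}:15
  start at 0(y): 21
  start at 1(x): 35
sum over floor = 56

56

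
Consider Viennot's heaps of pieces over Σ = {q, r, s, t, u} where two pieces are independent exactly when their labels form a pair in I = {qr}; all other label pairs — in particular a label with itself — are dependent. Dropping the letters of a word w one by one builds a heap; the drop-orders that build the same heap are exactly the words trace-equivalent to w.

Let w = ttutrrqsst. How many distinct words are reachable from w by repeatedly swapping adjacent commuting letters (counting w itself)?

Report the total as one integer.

3

piece 0:t — minimal
piece 1:t rests on {0:t}
piece 2:u rests on {1:t}
piece 3:t rests on {2:u}
piece 4:r rests on {3:t}
piece 5:r rests on {4:r}
piece 6:q rests on {3:t}
piece 7:s rests on {5:r, 6:q}
piece 8:s rests on {7:s}
piece 9:t rests on {8:s}
minimal pieces: {0:t}
ways to finish when only these pieces remain (= sum over removing one remaining piece with nothing left below it):
  1 left: {9}→1
  2 left: {8,9}→1
  3 left: {7,8,9}→1
  4 left: {5,7,8,9}→1  {6,7,8,9}→1
  5 left: {4,5,7,8,9}→1  {5,6,7,8,9}→2
  6 left: {4,5,6,7,8,9}→3
  7 left: {3,4,5,6,7,8,9}→3
  8 left: {2,3,4,5,6,7,8,9}→3
  placing 0:t first → 3 extensions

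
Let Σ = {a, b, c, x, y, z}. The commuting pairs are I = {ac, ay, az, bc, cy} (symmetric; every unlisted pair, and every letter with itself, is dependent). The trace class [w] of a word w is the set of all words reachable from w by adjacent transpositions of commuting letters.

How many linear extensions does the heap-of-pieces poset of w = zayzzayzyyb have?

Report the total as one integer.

45

0(z) covers ∅
1(a) covers ∅
2(y) covers 0:z
3(z) covers 2:y
4(z) covers 3:z
5(a) covers 1:a
6(y) covers 4:z
7(z) covers 6:y
8(y) covers 7:z
9(y) covers 8:y
10(b) covers 5:a, 9:y
floor of heap: 0:z, 1:a
completions by unplaced set U, small U first (add the entries for U minus each lowest piece of U):
  |U|=1: {10}:1
  |U|=2: {5,10}:1  {9,10}:1
  |U|=3: {1,5,10}:1  {5,9,10}:2  {8,9,10}:1
  |U|=4: {1,5,9,10}:3  {5,8,9,10}:3  {7,8,9,10}:1
  |U|=5: {1,5,8,9,10}:6  {5,7,8,9,10}:4  {6,7,8,9,10}:1
  |U|=6: {1,5,7,8,9,10}:10  {4,6,7,8,9,10}:1  {5,6,7,8,9,10}:5
  |U|=7: {1,5,6,7,8,9,10}:15  {3,4,6,7,8,9,10}:1  {4,5,6,7,8,9,10}:6
  |U|=8: {1,4,5,6,7,8,9,10}:21  {2,3,4,6,7,8,9,10}:1  {3,4,5,6,7,8,9,10}:7
  |U|=9: {0,2,3,4,6,7,8,9,10}:1  {1,3,4,5,6,7,8,9,10}:28  {2,3,4,5,6,7,8,9,10}:8
  start at 0(z): 36
  start at 1(a): 9
sum over floor = 45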